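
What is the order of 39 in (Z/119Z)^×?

Since 39 ∈ (Z/119Z)^×, its order divides φ(119) = φ(7·17) = (7−1)·(17−1) = 6·16 = 96 = 2^5 · 3.
Divisors of 96: 1, 2, 3, 4, 6, 8, 12, 16, 24, 32, 48, 96.
Evaluate successive powers at the divisors of 96:
39^1 ≡ 39
39^2 ≡ 93
39^3 ≡ 57
39^4 ≡ 81
39^6 ≡ 36
39^8 ≡ 16
39^12 ≡ 106
39^16 ≡ 18
39^24 ≡ 50
39^32 ≡ 86
39^48 ≡ 1
Therefore the multiplicative order of 39 modulo 119 is 48.

48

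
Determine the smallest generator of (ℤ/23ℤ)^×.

5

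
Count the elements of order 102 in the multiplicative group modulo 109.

φ(109) = 109 − 1 = 108 = 2^2 · 3^3.
In a cyclic group of order 108, there are φ(d) elements of order d for each divisor d of 108, and zero for non-divisors.
Since 102 ∤ 108, the count is 0.

0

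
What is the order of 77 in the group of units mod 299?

22

The order of 77 must divide φ(299) = φ(13·23) = (13−1)·(23−1) = 12·22 = 264 = 2^3 · 3 · 11.
Divisors of 264: 1, 2, 3, 4, 6, 8, 11, 12, 22, 24, 33, 44, 66, 88, 132, 264.
Test each divisor d:
77^1 ≡ 77 (mod 299)
77^2 ≡ 248 (mod 299)
77^3 ≡ 259 (mod 299)
77^4 ≡ 209 (mod 299)
77^6 ≡ 105 (mod 299)
77^8 ≡ 27 (mod 299)
77^11 ≡ 116 (mod 299)
77^12 ≡ 261 (mod 299)
77^22 ≡ 1 (mod 299) ✓
The smallest such exponent is 22, so the order of 77 is 22.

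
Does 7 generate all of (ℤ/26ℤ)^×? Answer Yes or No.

Yes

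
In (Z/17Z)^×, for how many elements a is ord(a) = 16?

φ(17) = 17 − 1 = 16 = 2^4.
In a cyclic group of order 16, there are φ(d) elements of order d for each divisor d of 16, and zero for non-divisors.
16 = 2^4 divides 16, and φ(16) = 8.

8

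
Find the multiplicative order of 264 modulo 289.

136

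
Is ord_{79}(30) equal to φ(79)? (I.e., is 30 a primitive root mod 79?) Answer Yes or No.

Yes

φ(79) = 79 − 1 = 78 = 2 · 3 · 13.
Test 30^(78/q) mod 79 for each prime factor q of 78:
30^39 ≡ 78 (mod 79)  [q = 2: ≢ 1 ✓]
30^26 ≡ 23 (mod 79)  [q = 3: ≢ 1 ✓]
30^6 ≡ 8 (mod 79)  [q = 13: ≢ 1 ✓]
Every test exponent gives a nontrivial residue, hence 30 generates the full group.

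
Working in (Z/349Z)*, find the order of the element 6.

116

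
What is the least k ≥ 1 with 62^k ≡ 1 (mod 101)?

By Lagrange's theorem, ord_101(62) divides φ(101) = 101 − 1 = 100 = 2^2 · 5^2.
Divisors of 100: 1, 2, 4, 5, 10, 20, 25, 50, 100.
Compute 62^d (mod 101) for the divisors d until we hit 1:
62^1 ≡ 62 (mod 101)
62^2 ≡ 6 (mod 101)
62^4 ≡ 36 (mod 101)
62^5 ≡ 10 (mod 101)
62^10 ≡ 100 (mod 101)
62^20 ≡ 1 (mod 101) ✓
The smallest such exponent is 20, so the order of 62 is 20.

20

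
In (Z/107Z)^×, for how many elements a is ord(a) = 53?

φ(107) = 107 − 1 = 106 = 2 · 53.
(Z/107Z)^× is cyclic (|G| = 106); a cyclic group of order m has exactly φ(d) elements of each order d | m, and none otherwise.
53 | 106, and φ(53) = 53 − 1 = 52.

52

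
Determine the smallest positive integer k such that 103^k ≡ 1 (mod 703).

12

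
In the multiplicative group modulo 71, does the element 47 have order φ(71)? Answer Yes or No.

Yes

φ(71) = 71 − 1 = 70 = 2 · 5 · 7.
It suffices to check that the order of 47 is not a proper divisor of 70: compute 47^(70/q) for q ∈ {2, 5, 7}.
47^35 ≡ 70 (mod 71)  [q = 2: ≢ 1 ✓]
47^14 ≡ 25 (mod 71)  [q = 5: ≢ 1 ✓]
47^10 ≡ 37 (mod 71)  [q = 7: ≢ 1 ✓]
None equal 1, so ord_71(47) = 70: 47 is a primitive root.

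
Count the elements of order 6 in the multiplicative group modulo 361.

2

φ(361) = φ(19^2) = 19·(19−1) = 342 = 2 · 3^2 · 19.
Since (Z/361Z)^× is cyclic of order 342, the number of elements of order d is φ(d) when d | 342 and 0 otherwise.
6 = 2 · 3 divides 342, and φ(6) = 2.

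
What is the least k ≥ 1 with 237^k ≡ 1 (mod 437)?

198

By Lagrange's theorem, ord_437(237) divides φ(437) = φ(19·23) = (19−1)·(23−1) = 18·22 = 396 = 2^2 · 3^2 · 11.
Divisors of 396: 1, 2, 3, 4, 6, 9, 11, 12, 18, 22, 33, 36, 44, 66, 99, 132, 198, 396.
Compute 237^d (mod 437) for the divisors d until we hit 1:
237^1 ≡ 237 (mod 437)
237^2 ≡ 233 (mod 437)
237^3 ≡ 159 (mod 437)
237^4 ≡ 101 (mod 437)
237^6 ≡ 372 (mod 437)
237^9 ≡ 153 (mod 437)
237^11 ≡ 252 (mod 437)
237^12 ≡ 292 (mod 437)
237^18 ≡ 248 (mod 437)
237^22 ≡ 139 (mod 437)
237^33 ≡ 68 (mod 437)
237^36 ≡ 324 (mod 437)
237^44 ≡ 93 (mod 437)
237^66 ≡ 254 (mod 437)
237^99 ≡ 229 (mod 437)
237^132 ≡ 277 (mod 437)
237^198 ≡ 1 (mod 437) ✓
Therefore the multiplicative order of 237 modulo 437 is 198.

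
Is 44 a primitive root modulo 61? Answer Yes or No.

Yes

φ(61) = 61 − 1 = 60 = 2^2 · 3 · 5.
Test 44^(60/q) mod 61 for each prime factor q of 60:
44^30 ≡ 60 (mod 61)  [q = 2: ≢ 1 ✓]
44^20 ≡ 13 (mod 61)  [q = 3: ≢ 1 ✓]
44^12 ≡ 20 (mod 61)  [q = 5: ≢ 1 ✓]
Every test exponent gives a nontrivial residue, hence 44 generates the full group.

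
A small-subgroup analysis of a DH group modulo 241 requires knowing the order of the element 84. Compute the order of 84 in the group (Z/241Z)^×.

240

By Lagrange's theorem, ord_241(84) divides φ(241) = 241 − 1 = 240 = 2^4 · 3 · 5.
Divisors of 240: 1, 2, 3, 4, 5, 6, 8, 10, 12, 15, 16, 20, 24, 30, 40, 48, 60, 80, 120, 240.
Test each divisor d:
84^1 ≡ 84 (mod 241)
84^2 ≡ 67 (mod 241)
84^3 ≡ 85 (mod 241)
84^4 ≡ 151 (mod 241)
84^5 ≡ 152 (mod 241)
84^6 ≡ 236 (mod 241)
84^8 ≡ 147 (mod 241)
84^10 ≡ 209 (mod 241)
84^12 ≡ 25 (mod 241)
84^15 ≡ 197 (mod 241)
84^16 ≡ 160 (mod 241)
84^20 ≡ 60 (mod 241)
84^24 ≡ 143 (mod 241)
84^30 ≡ 8 (mod 241)
84^40 ≡ 226 (mod 241)
84^48 ≡ 205 (mod 241)
84^60 ≡ 64 (mod 241)
84^80 ≡ 225 (mod 241)
84^120 ≡ 240 (mod 241)
84^240 ≡ 1 (mod 241) ✓
The smallest such exponent is 240, so the order of 84 is 240.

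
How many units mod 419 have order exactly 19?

φ(419) = 419 − 1 = 418 = 2 · 11 · 19.
Since (Z/419Z)^× is cyclic of order 418, the number of elements of order d is φ(d) when d | 418 and 0 otherwise.
19 | 418, and φ(19) = 19 − 1 = 18.

18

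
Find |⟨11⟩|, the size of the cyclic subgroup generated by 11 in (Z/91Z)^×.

12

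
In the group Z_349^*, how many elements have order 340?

0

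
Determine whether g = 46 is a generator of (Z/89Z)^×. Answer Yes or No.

φ(89) = 89 − 1 = 88 = 2^3 · 11.
It suffices to check that the order of 46 is not a proper divisor of 88: compute 46^(88/q) for q ∈ {2, 11}.
46^44 ≡ 88 (mod 89)  [q = 2: ≢ 1 ✓]
46^8 ≡ 67 (mod 89)  [q = 11: ≢ 1 ✓]
All checks pass, so 46 has order 88 and is a primitive root modulo 89.

Yes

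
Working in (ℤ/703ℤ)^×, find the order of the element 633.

Since 633 ∈ (Z/703Z)^×, its order divides φ(703) = φ(19·37) = (19−1)·(37−1) = 18·36 = 648 = 2^3 · 3^4.
Divisors of 648: 1, 2, 3, 4, 6, 8, 9, 12, 18, 24, 27, 36, 54, 72, 81, 108, 162, 216, 324, 648.
Test each divisor d:
633^1 ≡ 633 (mod 703)
633^2 ≡ 682 (mod 703)
633^3 ≡ 64 (mod 703)
633^4 ≡ 441 (mod 703)
633^6 ≡ 581 (mod 703)
633^8 ≡ 453 (mod 703)
633^9 ≡ 628 (mod 703)
633^12 ≡ 121 (mod 703)
633^18 ≡ 1 (mod 703) ✓
Therefore the multiplicative order of 633 modulo 703 is 18.

18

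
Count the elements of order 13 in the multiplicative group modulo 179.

φ(179) = 179 − 1 = 178 = 2 · 89.
(Z/179Z)^× is cyclic (|G| = 178); a cyclic group of order m has exactly φ(d) elements of each order d | m, and none otherwise.
Here 178 is not a multiple of 13, so there are no elements of order 13.

0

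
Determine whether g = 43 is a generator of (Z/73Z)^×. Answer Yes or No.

No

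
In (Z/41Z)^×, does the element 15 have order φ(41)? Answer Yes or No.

Yes

φ(41) = 41 − 1 = 40 = 2^3 · 5.
It suffices to check that the order of 15 is not a proper divisor of 40: compute 15^(40/q) for q ∈ {2, 5}.
15^20 ≡ 40 (mod 41)  [q = 2: ≢ 1 ✓]
15^8 ≡ 18 (mod 41)  [q = 5: ≢ 1 ✓]
All checks pass, so 15 has order 40 and is a primitive root modulo 41.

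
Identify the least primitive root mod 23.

5

φ(23) = 23 − 1 = 22 = 2 · 11.
Test candidates g = 2, 3, … against the prime factors q ∈ {2, 11} of φ(23): g is a generator iff g^(22/q) ≢ 1 for every such q.
g = 2: 2^11 ≡ 1 — hits 1, so not a primitive root.
g = 3: 3^11 ≡ 1 — hits 1, so not a primitive root.
g = 4: 4^11 ≡ 1 — hits 1, so not a primitive root.
g = 5: 5^11 ≡ 22; 5^2 ≡ 2 — none is 1, so 5 is a primitive root.
The smallest primitive root modulo 23 is 5.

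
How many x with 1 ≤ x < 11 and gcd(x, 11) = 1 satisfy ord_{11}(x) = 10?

φ(11) = 11 − 1 = 10 = 2 · 5.
In a cyclic group of order 10, there are φ(d) elements of order d for each divisor d of 10, and zero for non-divisors.
10 = 2 · 5 divides 10, and φ(10) = 4.

4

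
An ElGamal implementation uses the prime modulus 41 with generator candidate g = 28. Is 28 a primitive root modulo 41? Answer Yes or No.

Yes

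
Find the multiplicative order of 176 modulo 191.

190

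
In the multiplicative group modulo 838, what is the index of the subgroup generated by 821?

The order of 821 must divide φ(838) = φ(2)·φ(419) = 1·418 = 418 = 2 · 11 · 19.
Divisors of 418: 1, 2, 11, 19, 22, 38, 209, 418.
Evaluate successive powers at the divisors of 418:
821^1 ≡ 821 (mod 838)
821^2 ≡ 289 (mod 838)
821^11 ≡ 199 (mod 838)
821^19 ≡ 767 (mod 838)
821^22 ≡ 215 (mod 838)
821^38 ≡ 13 (mod 838)
821^209 ≡ 1 (mod 838) ✓
So ord_838(821) = 209, hence |⟨821⟩| = 209.
Index = |(Z/838Z)^×| / |⟨821⟩| = 418 / 209 = 2.

2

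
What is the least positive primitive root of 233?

3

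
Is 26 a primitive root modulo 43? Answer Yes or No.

Yes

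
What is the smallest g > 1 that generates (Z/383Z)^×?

φ(383) = 383 − 1 = 382 = 2 · 191.
g is a primitive root iff g^(382/q) ≢ 1 (mod 383) for each prime q ∈ {2, 191}.
g = 2: 2^191 ≡ 1 — hits 1, so not a primitive root.
g = 3: 3^191 ≡ 1 — hits 1, so not a primitive root.
g = 4: 4^191 ≡ 1 — hits 1, so not a primitive root.
g = 5: 5^191 ≡ 382; 5^2 ≡ 25 — none is 1, so 5 is a primitive root.
So 5 is the smallest generator of (Z/383Z)^×.

5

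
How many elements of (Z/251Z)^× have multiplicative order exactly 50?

20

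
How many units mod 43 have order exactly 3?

2

φ(43) = 43 − 1 = 42 = 2 · 3 · 7.
In a cyclic group of order 42, there are φ(d) elements of order d for each divisor d of 42, and zero for non-divisors.
3 | 42, and φ(3) = 3 − 1 = 2.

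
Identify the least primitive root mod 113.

φ(113) = 113 − 1 = 112 = 2^4 · 7.
Test candidates g = 2, 3, … against the prime factors q ∈ {2, 7} of φ(113): g is a generator iff g^(112/q) ≢ 1 for every such q.
g = 2: 2^56 ≡ 1 — hits 1, so not a primitive root.
g = 3: 3^56 ≡ 112; 3^16 ≡ 49 — none is 1, so 3 is a primitive root.
Hence the least primitive root of 113 is 3.

3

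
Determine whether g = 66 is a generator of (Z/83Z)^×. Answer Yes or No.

φ(83) = 83 − 1 = 82 = 2 · 41.
It suffices to check that the order of 66 is not a proper divisor of 82: compute 66^(82/q) for q ∈ {2, 41}.
66^41 ≡ 82 (mod 83)  [q = 2: ≢ 1 ✓]
66^2 ≡ 40 (mod 83)  [q = 41: ≢ 1 ✓]
Every test exponent gives a nontrivial residue, hence 66 generates the full group.

Yes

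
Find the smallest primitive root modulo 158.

3

φ(158) = φ(2)·φ(79) = 1·78 = 78 = 2 · 3 · 13.
Test candidates g = 2, 3, … against the prime factors q ∈ {2, 3, 13} of φ(158): g is a generator iff g^(78/q) ≢ 1 for every such q.
g = 2: gcd(2, 158) = 2 > 1, not a unit — skip.
g = 3: 3^39 ≡ 157; 3^26 ≡ 23; 3^6 ≡ 97 — none is 1, so 3 is a primitive root.
The smallest primitive root modulo 158 is 3.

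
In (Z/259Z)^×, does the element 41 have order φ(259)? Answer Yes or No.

259 = 7 · 37 is a product of two distinct odd primes, so (Z/259Z)^× ≅ (Z/7Z)^× × (Z/37Z)^× is not cyclic.
No primitive root modulo 259 exists; in particular 41 is not one.

No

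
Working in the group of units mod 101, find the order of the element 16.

Since 16 ∈ (Z/101Z)^×, its order divides φ(101) = 101 − 1 = 100 = 2^2 · 5^2.
Divisors of 100: 1, 2, 4, 5, 10, 20, 25, 50, 100.
Compute 16^d (mod 101) for the divisors d until we hit 1:
16^1 ≡ 16
16^2 ≡ 54
16^4 ≡ 88
16^5 ≡ 95
16^10 ≡ 36
16^20 ≡ 84
16^25 ≡ 1
So ord_101(16) = 25.

25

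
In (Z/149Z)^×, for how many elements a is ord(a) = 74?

φ(149) = 149 − 1 = 148 = 2^2 · 37.
(Z/149Z)^× is cyclic (|G| = 148); a cyclic group of order m has exactly φ(d) elements of each order d | m, and none otherwise.
74 = 2 · 37 divides 148, and φ(74) = 36.

36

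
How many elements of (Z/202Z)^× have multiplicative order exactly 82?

φ(202) = φ(2)·φ(101) = 1·100 = 100 = 2^2 · 5^2.
In a cyclic group of order 100, there are φ(d) elements of order d for each divisor d of 100, and zero for non-divisors.
82 does not divide 100, so no element of (Z/202Z)^× has order 82.

0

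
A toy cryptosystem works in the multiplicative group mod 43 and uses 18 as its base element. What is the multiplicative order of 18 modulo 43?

42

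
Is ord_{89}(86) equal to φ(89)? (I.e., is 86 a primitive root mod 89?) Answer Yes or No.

φ(89) = 89 − 1 = 88 = 2^3 · 11.
86 is a primitive root mod 89 iff 86^(φ(89)/q) ≢ 1 for every prime q | φ(89), i.e. q ∈ {2, 11}.
86^44 ≡ 88 (mod 89)  [q = 2: ≢ 1 ✓]
86^8 ≡ 64 (mod 89)  [q = 11: ≢ 1 ✓]
All checks pass, so 86 has order 88 and is a primitive root modulo 89.

Yes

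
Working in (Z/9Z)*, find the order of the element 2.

6

ord(2) | φ(9) = φ(3^2) = 3·(3−1) = 6 = 2 · 3.
Divisors of 6: 1, 2, 3, 6.
Test each divisor d:
2^1 ≡ 2
2^2 ≡ 4
2^3 ≡ 8
2^6 ≡ 1
The smallest such exponent is 6, so the order of 2 is 6.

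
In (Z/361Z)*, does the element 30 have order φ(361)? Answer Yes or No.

φ(361) = φ(19^2) = 19·(19−1) = 342 = 2 · 3^2 · 19.
30 is a primitive root mod 361 iff 30^(φ(361)/q) ≢ 1 for every prime q | φ(361), i.e. q ∈ {2, 3, 19}.
30^171 ≡ 1 (mod 361)  [q = 2: ≡ 1 ✗]
30^114 ≡ 1 (mod 361)  [q = 3: ≡ 1 ✗]
30^18 ≡ 267 (mod 361)  [q = 19: ≢ 1 ✓]
30^171 ≡ 1 shows ord(30) | 171, strictly less than φ(361); not a primitive root.

No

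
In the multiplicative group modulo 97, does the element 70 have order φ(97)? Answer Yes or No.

φ(97) = 97 − 1 = 96 = 2^5 · 3.
70 is a primitive root mod 97 iff 70^(φ(97)/q) ≢ 1 for every prime q | φ(97), i.e. q ∈ {2, 3}.
70^48 ≡ 1 (mod 97)  [q = 2: ≡ 1 ✗]
70^32 ≡ 1 (mod 97)  [q = 3: ≡ 1 ✗]
70^48 ≡ 1 shows ord(70) | 48, strictly less than φ(97); not a primitive root.

No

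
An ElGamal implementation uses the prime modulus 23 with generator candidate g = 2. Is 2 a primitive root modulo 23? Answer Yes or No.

φ(23) = 23 − 1 = 22 = 2 · 11.
2 is a primitive root mod 23 iff 2^(φ(23)/q) ≢ 1 for every prime q | φ(23), i.e. q ∈ {2, 11}.
2^11 ≡ 1 (mod 23)  [q = 2: ≡ 1 ✗]
2^2 ≡ 4 (mod 23)  [q = 11: ≢ 1 ✓]
Since 2^11 ≡ 1, the order of 2 divides 11 < 22, so 2 is not a primitive root.

No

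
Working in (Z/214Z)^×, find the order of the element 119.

53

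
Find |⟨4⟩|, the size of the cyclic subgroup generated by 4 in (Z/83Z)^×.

41

The order of 4 must divide φ(83) = 83 − 1 = 82 = 2 · 41.
Divisors of 82: 1, 2, 41, 82.
Test each divisor d:
4^1 ≡ 4 (mod 83)
4^2 ≡ 16 (mod 83)
4^41 ≡ 1 (mod 83) ✓
So ord_83(4) = 41.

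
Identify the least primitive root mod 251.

6

φ(251) = 251 − 1 = 250 = 2 · 5^3.
Test candidates g = 2, 3, … against the prime factors q ∈ {2, 5} of φ(251): g is a generator iff g^(250/q) ≢ 1 for every such q.
g = 2: 2^125 ≡ 250; 2^50 ≡ 1 — hits 1, so not a primitive root.
g = 3: 3^125 ≡ 1 — hits 1, so not a primitive root.
g = 4: 4^125 ≡ 1 — hits 1, so not a primitive root.
g = 5: 5^125 ≡ 1 — hits 1, so not a primitive root.
g = 6: 6^125 ≡ 250; 6^50 ≡ 219 — none is 1, so 6 is a primitive root.
So 6 is the smallest generator of (Z/251Z)^×.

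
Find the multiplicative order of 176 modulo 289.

272

By Lagrange's theorem, ord_289(176) divides φ(289) = φ(17^2) = 17·(17−1) = 272 = 2^4 · 17.
Divisors of 272: 1, 2, 4, 8, 16, 17, 34, 68, 136, 272.
Test each divisor d:
176^1 ≡ 176 (mod 289)
176^2 ≡ 53 (mod 289)
176^4 ≡ 208 (mod 289)
176^8 ≡ 203 (mod 289)
176^16 ≡ 171 (mod 289)
176^17 ≡ 40 (mod 289)
176^34 ≡ 155 (mod 289)
176^68 ≡ 38 (mod 289)
176^136 ≡ 288 (mod 289)
176^272 ≡ 1 (mod 289) ✓
Hence ord(176) = 272.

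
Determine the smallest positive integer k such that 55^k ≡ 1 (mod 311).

The order of 55 must divide φ(311) = 311 − 1 = 310 = 2 · 5 · 31.
Divisors of 310: 1, 2, 5, 10, 31, 62, 155, 310.
Evaluate successive powers at the divisors of 310:
55^1 ≡ 55
55^2 ≡ 226
55^5 ≡ 228
55^10 ≡ 47
55^31 ≡ 305
55^62 ≡ 36
55^155 ≡ 310
55^310 ≡ 1
Hence ord(55) = 310.

310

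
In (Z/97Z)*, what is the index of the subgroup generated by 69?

3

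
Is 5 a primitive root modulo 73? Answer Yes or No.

Yes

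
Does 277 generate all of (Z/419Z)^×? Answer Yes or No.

φ(419) = 419 − 1 = 418 = 2 · 11 · 19.
It suffices to check that the order of 277 is not a proper divisor of 418: compute 277^(418/q) for q ∈ {2, 11, 19}.
277^209 ≡ 418 (mod 419)  [q = 2: ≢ 1 ✓]
277^38 ≡ 69 (mod 419)  [q = 11: ≢ 1 ✓]
277^22 ≡ 114 (mod 419)  [q = 19: ≢ 1 ✓]
None equal 1, so ord_419(277) = 418: 277 is a primitive root.

Yes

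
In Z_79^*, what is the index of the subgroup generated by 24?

13

By Lagrange's theorem, ord_79(24) divides φ(79) = 79 − 1 = 78 = 2 · 3 · 13.
Divisors of 78: 1, 2, 3, 6, 13, 26, 39, 78.
Check 24^d mod 79 for each divisor in increasing order:
24^1 ≡ 24 (mod 79)
24^2 ≡ 23 (mod 79)
24^3 ≡ 78 (mod 79)
24^6 ≡ 1 (mod 79) ✓
The order of 24 is 6, so the subgroup it generates has 6 elements.
[(Z/79Z)^× : ⟨24⟩] = 78/6 = 13.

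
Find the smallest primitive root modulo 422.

φ(422) = φ(2)·φ(211) = 1·210 = 210 = 2 · 3 · 5 · 7.
Test candidates g = 2, 3, … against the prime factors q ∈ {2, 3, 5, 7} of φ(422): g is a generator iff g^(210/q) ≢ 1 for every such q.
g = 2: gcd(2, 422) = 2 > 1, not a unit — skip.
g = 3: 3^105 ≡ 421; 3^70 ≡ 407; 3^42 ≡ 399; 3^30 ≡ 171 — none is 1, so 3 is a primitive root.
Hence the least primitive root of 422 is 3.

3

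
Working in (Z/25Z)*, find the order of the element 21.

5

ord(21) | φ(25) = φ(5^2) = 5·(5−1) = 20 = 2^2 · 5.
Divisors of 20: 1, 2, 4, 5, 10, 20.
Check 21^d mod 25 for each divisor in increasing order:
21^1 ≡ 21
21^2 ≡ 16
21^4 ≡ 6
21^5 ≡ 1
The smallest such exponent is 5, so the order of 21 is 5.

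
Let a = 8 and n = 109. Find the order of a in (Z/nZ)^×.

12

Since 8 ∈ (Z/109Z)^×, its order divides φ(109) = 109 − 1 = 108 = 2^2 · 3^3.
Divisors of 108: 1, 2, 3, 4, 6, 9, 12, 18, 27, 36, 54, 108.
Check 8^d mod 109 for each divisor in increasing order:
8^1 ≡ 8 (mod 109)
8^2 ≡ 64 (mod 109)
8^3 ≡ 76 (mod 109)
8^4 ≡ 63 (mod 109)
8^6 ≡ 108 (mod 109)
8^9 ≡ 33 (mod 109)
8^12 ≡ 1 (mod 109) ✓
Hence ord(8) = 12.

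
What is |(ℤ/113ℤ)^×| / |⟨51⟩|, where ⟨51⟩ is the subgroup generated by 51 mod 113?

2

By Lagrange's theorem, ord_113(51) divides φ(113) = 113 − 1 = 112 = 2^4 · 7.
Divisors of 112: 1, 2, 4, 7, 8, 14, 16, 28, 56, 112.
Compute 51^d (mod 113) for the divisors d until we hit 1:
51^1 ≡ 51 (mod 113)
51^2 ≡ 2 (mod 113)
51^4 ≡ 4 (mod 113)
51^7 ≡ 69 (mod 113)
51^8 ≡ 16 (mod 113)
51^14 ≡ 15 (mod 113)
51^16 ≡ 30 (mod 113)
51^28 ≡ 112 (mod 113)
51^56 ≡ 1 (mod 113) ✓
So ord_113(51) = 56, hence |⟨51⟩| = 56.
[(Z/113Z)^× : ⟨51⟩] = 112/56 = 2.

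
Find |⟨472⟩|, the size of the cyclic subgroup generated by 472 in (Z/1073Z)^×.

ord(472) | φ(1073) = φ(29·37) = (29−1)·(37−1) = 28·36 = 1008 = 2^4 · 3^2 · 7.
Divisors of 1008: 1, 2, 3, 4, 6, 7, 8, 9, 12, 14, 16, 18, 21, 24, 28, 36, 42, 48, 56, 63, 72, 84, 112, 126, 144, 168, 252, 336, 504, 1008.
Test each divisor d:
472^1 ≡ 472 (mod 1073)
472^2 ≡ 673 (mod 1073)
472^3 ≡ 48 (mod 1073)
472^4 ≡ 123 (mod 1073)
472^6 ≡ 158 (mod 1073)
472^7 ≡ 539 (mod 1073)
472^8 ≡ 107 (mod 1073)
472^9 ≡ 73 (mod 1073)
472^12 ≡ 285 (mod 1073)
472^14 ≡ 811 (mod 1073)
472^16 ≡ 719 (mod 1073)
472^18 ≡ 1037 (mod 1073)
472^21 ≡ 418 (mod 1073)
472^24 ≡ 750 (mod 1073)
472^28 ≡ 1045 (mod 1073)
472^36 ≡ 223 (mod 1073)
472^42 ≡ 898 (mod 1073)
472^48 ≡ 248 (mod 1073)
472^56 ≡ 784 (mod 1073)
472^63 ≡ 887 (mod 1073)
472^72 ≡ 371 (mod 1073)
472^84 ≡ 581 (mod 1073)
472^112 ≡ 900 (mod 1073)
472^126 ≡ 260 (mod 1073)
472^144 ≡ 297 (mod 1073)
472^168 ≡ 639 (mod 1073)
472^252 ≡ 1 (mod 1073) ✓
The smallest such exponent is 252, so the order of 472 is 252.

252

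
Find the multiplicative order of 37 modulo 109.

By Lagrange's theorem, ord_109(37) divides φ(109) = 109 − 1 = 108 = 2^2 · 3^3.
Divisors of 108: 1, 2, 3, 4, 6, 9, 12, 18, 27, 36, 54, 108.
Evaluate successive powers at the divisors of 108:
37^1 ≡ 37
37^2 ≡ 61
37^3 ≡ 77
37^4 ≡ 15
37^6 ≡ 43
37^9 ≡ 41
37^12 ≡ 105
37^18 ≡ 46
37^27 ≡ 33
37^36 ≡ 45
37^54 ≡ 108
37^108 ≡ 1
The smallest such exponent is 108, so the order of 37 is 108.

108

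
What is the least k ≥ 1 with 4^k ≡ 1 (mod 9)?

By Lagrange's theorem, ord_9(4) divides φ(9) = φ(3^2) = 3·(3−1) = 6 = 2 · 3.
Divisors of 6: 1, 2, 3, 6.
Test each divisor d:
4^1 ≡ 4 (mod 9)
4^2 ≡ 7 (mod 9)
4^3 ≡ 1 (mod 9) ✓
Hence ord(4) = 3.

3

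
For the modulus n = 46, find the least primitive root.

5

φ(46) = φ(2)·φ(23) = 1·22 = 22 = 2 · 11.
Test candidates g = 2, 3, … against the prime factors q ∈ {2, 11} of φ(46): g is a generator iff g^(22/q) ≢ 1 for every such q.
g = 2: gcd(2, 46) = 2 > 1, not a unit — skip.
g = 3: 3^11 ≡ 1 — hits 1, so not a primitive root.
g = 4: gcd(4, 46) = 2 > 1, not a unit — skip.
g = 5: 5^11 ≡ 45; 5^2 ≡ 25 — none is 1, so 5 is a primitive root.
So 5 is the smallest generator of (Z/46Z)^×.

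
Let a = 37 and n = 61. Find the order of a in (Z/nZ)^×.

20

Since 37 ∈ (Z/61Z)^×, its order divides φ(61) = 61 − 1 = 60 = 2^2 · 3 · 5.
Divisors of 60: 1, 2, 3, 4, 5, 6, 10, 12, 15, 20, 30, 60.
Test each divisor d:
37^1 ≡ 37 (mod 61)
37^2 ≡ 27 (mod 61)
37^3 ≡ 23 (mod 61)
37^4 ≡ 58 (mod 61)
37^5 ≡ 11 (mod 61)
37^6 ≡ 41 (mod 61)
37^10 ≡ 60 (mod 61)
37^12 ≡ 34 (mod 61)
37^15 ≡ 50 (mod 61)
37^20 ≡ 1 (mod 61) ✓
The smallest such exponent is 20, so the order of 37 is 20.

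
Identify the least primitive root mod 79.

3

φ(79) = 79 − 1 = 78 = 2 · 3 · 13.
g is a primitive root iff g^(78/q) ≢ 1 (mod 79) for each prime q ∈ {2, 3, 13}.
g = 2: 2^39 ≡ 1 — hits 1, so not a primitive root.
g = 3: 3^39 ≡ 78; 3^26 ≡ 23; 3^6 ≡ 18 — none is 1, so 3 is a primitive root.
So 3 is the smallest generator of (Z/79Z)^×.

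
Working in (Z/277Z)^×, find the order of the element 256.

23

ord(256) | φ(277) = 277 − 1 = 276 = 2^2 · 3 · 23.
Divisors of 276: 1, 2, 3, 4, 6, 12, 23, 46, 69, 92, 138, 276.
Check 256^d mod 277 for each divisor in increasing order:
256^1 ≡ 256 (mod 277)
256^2 ≡ 164 (mod 277)
256^3 ≡ 157 (mod 277)
256^4 ≡ 27 (mod 277)
256^6 ≡ 273 (mod 277)
256^12 ≡ 16 (mod 277)
256^23 ≡ 1 (mod 277) ✓
The smallest such exponent is 23, so the order of 256 is 23.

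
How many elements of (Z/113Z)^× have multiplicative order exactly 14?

6

φ(113) = 113 − 1 = 112 = 2^4 · 7.
Since (Z/113Z)^× is cyclic of order 112, the number of elements of order d is φ(d) when d | 112 and 0 otherwise.
14 = 2 · 7 divides 112, and φ(14) = 6.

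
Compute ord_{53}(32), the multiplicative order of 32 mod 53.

52

Since 32 ∈ (Z/53Z)^×, its order divides φ(53) = 53 − 1 = 52 = 2^2 · 13.
Divisors of 52: 1, 2, 4, 13, 26, 52.
Compute 32^d (mod 53) for the divisors d until we hit 1:
32^1 ≡ 32
32^2 ≡ 17
32^4 ≡ 24
32^13 ≡ 30
32^26 ≡ 52
32^52 ≡ 1
So ord_53(32) = 52.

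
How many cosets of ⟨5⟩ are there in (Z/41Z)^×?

Since 5 ∈ (Z/41Z)^×, its order divides φ(41) = 41 − 1 = 40 = 2^3 · 5.
Divisors of 40: 1, 2, 4, 5, 8, 10, 20, 40.
Test each divisor d:
5^1 ≡ 5 (mod 41)
5^2 ≡ 25 (mod 41)
5^4 ≡ 10 (mod 41)
5^5 ≡ 9 (mod 41)
5^8 ≡ 18 (mod 41)
5^10 ≡ 40 (mod 41)
5^20 ≡ 1 (mod 41) ✓
Thus |⟨5⟩| = ord(5) = 20.
The index is φ(41) / ord(5) = 40 / 20 = 2.

2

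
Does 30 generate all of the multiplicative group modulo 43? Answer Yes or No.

φ(43) = 43 − 1 = 42 = 2 · 3 · 7.
It suffices to check that the order of 30 is not a proper divisor of 42: compute 30^(42/q) for q ∈ {2, 3, 7}.
30^21 ≡ 42 (mod 43)  [q = 2: ≢ 1 ✓]
30^14 ≡ 6 (mod 43)  [q = 3: ≢ 1 ✓]
30^6 ≡ 16 (mod 43)  [q = 7: ≢ 1 ✓]
None equal 1, so ord_43(30) = 42: 30 is a primitive root.

Yes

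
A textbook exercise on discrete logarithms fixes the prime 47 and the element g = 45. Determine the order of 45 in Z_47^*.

46

The order of 45 must divide φ(47) = 47 − 1 = 46 = 2 · 23.
Divisors of 46: 1, 2, 23, 46.
Check 45^d mod 47 for each divisor in increasing order:
45^1 ≡ 45 (mod 47)
45^2 ≡ 4 (mod 47)
45^23 ≡ 46 (mod 47)
45^46 ≡ 1 (mod 47) ✓
Hence ord(45) = 46.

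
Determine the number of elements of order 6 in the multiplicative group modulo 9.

φ(9) = φ(3^2) = 3·(3−1) = 6 = 2 · 3.
Since (Z/9Z)^× is cyclic of order 6, the number of elements of order d is φ(d) when d | 6 and 0 otherwise.
6 = 2 · 3 divides 6, and φ(6) = 2.

2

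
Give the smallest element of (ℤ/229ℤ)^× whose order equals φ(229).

6

φ(229) = 229 − 1 = 228 = 2^2 · 3 · 19.
g is a primitive root iff g^(228/q) ≢ 1 (mod 229) for each prime q ∈ {2, 3, 19}.
g = 2: 2^114 ≡ 228; 2^76 ≡ 1 — hits 1, so not a primitive root.
g = 3: 3^114 ≡ 1 — hits 1, so not a primitive root.
g = 4: 4^114 ≡ 1 — hits 1, so not a primitive root.
g = 5: 5^114 ≡ 1 — hits 1, so not a primitive root.
g = 6: 6^114 ≡ 228; 6^76 ≡ 134; 6^12 ≡ 165 — none is 1, so 6 is a primitive root.
Hence the least primitive root of 229 is 6.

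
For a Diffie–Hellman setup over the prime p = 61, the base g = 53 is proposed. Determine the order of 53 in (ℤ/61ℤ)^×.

20

Since 53 ∈ (Z/61Z)^×, its order divides φ(61) = 61 − 1 = 60 = 2^2 · 3 · 5.
Divisors of 60: 1, 2, 3, 4, 5, 6, 10, 12, 15, 20, 30, 60.
Test each divisor d:
53^1 ≡ 53 (mod 61)
53^2 ≡ 3 (mod 61)
53^3 ≡ 37 (mod 61)
53^4 ≡ 9 (mod 61)
53^5 ≡ 50 (mod 61)
53^6 ≡ 27 (mod 61)
53^10 ≡ 60 (mod 61)
53^12 ≡ 58 (mod 61)
53^15 ≡ 11 (mod 61)
53^20 ≡ 1 (mod 61) ✓
So ord_61(53) = 20.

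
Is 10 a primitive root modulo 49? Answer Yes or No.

φ(49) = φ(7^2) = 7·(7−1) = 42 = 2 · 3 · 7.
Test 10^(42/q) mod 49 for each prime factor q of 42:
10^21 ≡ 48 (mod 49)  [q = 2: ≢ 1 ✓]
10^14 ≡ 30 (mod 49)  [q = 3: ≢ 1 ✓]
10^6 ≡ 8 (mod 49)  [q = 7: ≢ 1 ✓]
All checks pass, so 10 has order 42 and is a primitive root modulo 49.

Yes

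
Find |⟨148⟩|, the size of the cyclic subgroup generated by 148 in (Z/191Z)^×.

190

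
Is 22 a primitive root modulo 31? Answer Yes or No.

Yes

φ(31) = 31 − 1 = 30 = 2 · 3 · 5.
An element g generates (Z/31Z)^× iff g^(30/q) ≢ 1 (mod 31) for each prime q ∈ {2, 3, 5}.
22^15 ≡ 30 (mod 31)  [q = 2: ≢ 1 ✓]
22^10 ≡ 5 (mod 31)  [q = 3: ≢ 1 ✓]
22^6 ≡ 8 (mod 31)  [q = 5: ≢ 1 ✓]
Every test exponent gives a nontrivial residue, hence 22 generates the full group.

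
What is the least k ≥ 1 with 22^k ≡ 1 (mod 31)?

30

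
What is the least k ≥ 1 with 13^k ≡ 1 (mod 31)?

30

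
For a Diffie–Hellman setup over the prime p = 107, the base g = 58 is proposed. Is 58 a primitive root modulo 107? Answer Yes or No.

Yes

φ(107) = 107 − 1 = 106 = 2 · 53.
Test 58^(106/q) mod 107 for each prime factor q of 106:
58^53 ≡ 106 (mod 107)  [q = 2: ≢ 1 ✓]
58^2 ≡ 47 (mod 107)  [q = 53: ≢ 1 ✓]
None equal 1, so ord_107(58) = 106: 58 is a primitive root.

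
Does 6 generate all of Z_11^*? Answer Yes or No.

Yes

φ(11) = 11 − 1 = 10 = 2 · 5.
Test 6^(10/q) mod 11 for each prime factor q of 10:
6^5 ≡ 10 (mod 11)  [q = 2: ≢ 1 ✓]
6^2 ≡ 3 (mod 11)  [q = 5: ≢ 1 ✓]
All checks pass, so 6 has order 10 and is a primitive root modulo 11.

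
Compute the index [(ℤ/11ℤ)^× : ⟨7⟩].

1

The order of 7 must divide φ(11) = 11 − 1 = 10 = 2 · 5.
Divisors of 10: 1, 2, 5, 10.
Check 7^d mod 11 for each divisor in increasing order:
7^1 ≡ 7 (mod 11)
7^2 ≡ 5 (mod 11)
7^5 ≡ 10 (mod 11)
7^10 ≡ 1 (mod 11) ✓
The order of 7 is 10, so the subgroup it generates has 10 elements.
Index = |(Z/11Z)^×| / |⟨7⟩| = 10 / 10 = 1.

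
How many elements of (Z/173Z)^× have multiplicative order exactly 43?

φ(173) = 173 − 1 = 172 = 2^2 · 43.
Since (Z/173Z)^× is cyclic of order 172, the number of elements of order d is φ(d) when d | 172 and 0 otherwise.
43 | 172, and φ(43) = 43 − 1 = 42.

42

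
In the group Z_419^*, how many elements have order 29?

0

φ(419) = 419 − 1 = 418 = 2 · 11 · 19.
Since (Z/419Z)^× is cyclic of order 418, the number of elements of order d is φ(d) when d | 418 and 0 otherwise.
29 does not divide 418, so no element of (Z/419Z)^× has order 29.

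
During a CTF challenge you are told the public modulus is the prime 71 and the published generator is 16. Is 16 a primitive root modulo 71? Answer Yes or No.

φ(71) = 71 − 1 = 70 = 2 · 5 · 7.
An element g generates (Z/71Z)^× iff g^(70/q) ≢ 1 (mod 71) for each prime q ∈ {2, 5, 7}.
16^35 ≡ 1 (mod 71)  [q = 2: ≡ 1 ✗]
16^14 ≡ 25 (mod 71)  [q = 5: ≢ 1 ✓]
16^10 ≡ 32 (mod 71)  [q = 7: ≢ 1 ✓]
16^35 ≡ 1 shows ord(16) | 35, strictly less than φ(71); not a primitive root.

No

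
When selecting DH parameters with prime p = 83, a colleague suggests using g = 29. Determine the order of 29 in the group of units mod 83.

41

ord(29) | φ(83) = 83 − 1 = 82 = 2 · 41.
Divisors of 82: 1, 2, 41, 82.
Test each divisor d:
29^1 ≡ 29
29^2 ≡ 11
29^41 ≡ 1
The smallest such exponent is 41, so the order of 29 is 41.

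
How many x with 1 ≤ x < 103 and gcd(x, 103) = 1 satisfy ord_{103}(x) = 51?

32

φ(103) = 103 − 1 = 102 = 2 · 3 · 17.
(Z/103Z)^× is cyclic (|G| = 102); a cyclic group of order m has exactly φ(d) elements of each order d | m, and none otherwise.
51 = 3 · 17 divides 102, and φ(51) = 32.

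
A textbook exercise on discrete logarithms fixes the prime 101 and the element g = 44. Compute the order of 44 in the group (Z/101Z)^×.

20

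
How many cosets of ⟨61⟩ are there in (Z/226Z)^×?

2

ord(61) | φ(226) = φ(2)·φ(113) = 1·112 = 112 = 2^4 · 7.
Divisors of 112: 1, 2, 4, 7, 8, 14, 16, 28, 56, 112.
Evaluate successive powers at the divisors of 112:
61^1 ≡ 61
61^2 ≡ 105
61^4 ≡ 177
61^7 ≡ 69
61^8 ≡ 141
61^14 ≡ 15
61^16 ≡ 219
61^28 ≡ 225
61^56 ≡ 1
The order of 61 is 56, so the subgroup it generates has 56 elements.
[(Z/226Z)^× : ⟨61⟩] = 112/56 = 2.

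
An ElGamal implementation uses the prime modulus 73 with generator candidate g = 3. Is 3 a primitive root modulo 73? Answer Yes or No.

φ(73) = 73 − 1 = 72 = 2^3 · 3^2.
It suffices to check that the order of 3 is not a proper divisor of 72: compute 3^(72/q) for q ∈ {2, 3}.
3^36 ≡ 1 (mod 73)  [q = 2: ≡ 1 ✗]
3^24 ≡ 1 (mod 73)  [q = 3: ≡ 1 ✗]
The check at q = 2 fails, so 3 generates a proper subgroup.

No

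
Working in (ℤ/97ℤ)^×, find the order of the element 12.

ord(12) | φ(97) = 97 − 1 = 96 = 2^5 · 3.
Divisors of 96: 1, 2, 3, 4, 6, 8, 12, 16, 24, 32, 48, 96.
Check 12^d mod 97 for each divisor in increasing order:
12^1 ≡ 12 (mod 97)
12^2 ≡ 47 (mod 97)
12^3 ≡ 79 (mod 97)
12^4 ≡ 75 (mod 97)
12^6 ≡ 33 (mod 97)
12^8 ≡ 96 (mod 97)
12^12 ≡ 22 (mod 97)
12^16 ≡ 1 (mod 97) ✓
So ord_97(12) = 16.

16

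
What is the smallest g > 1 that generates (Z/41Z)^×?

φ(41) = 41 − 1 = 40 = 2^3 · 5.
g is a primitive root iff g^(40/q) ≢ 1 (mod 41) for each prime q ∈ {2, 5}.
g = 2: 2^20 ≡ 1 — hits 1, so not a primitive root.
g = 3: 3^20 ≡ 40; 3^8 ≡ 1 — hits 1, so not a primitive root.
g = 4: 4^20 ≡ 1 — hits 1, so not a primitive root.
g = 5: 5^20 ≡ 1 — hits 1, so not a primitive root.
g = 6: 6^20 ≡ 40; 6^8 ≡ 10 — none is 1, so 6 is a primitive root.
The smallest primitive root modulo 41 is 6.

6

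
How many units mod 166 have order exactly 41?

40

φ(166) = φ(2)·φ(83) = 1·82 = 82 = 2 · 41.
Since (Z/166Z)^× is cyclic of order 82, the number of elements of order d is φ(d) when d | 82 and 0 otherwise.
41 | 82, and φ(41) = 41 − 1 = 40.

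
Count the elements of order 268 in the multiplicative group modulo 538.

132

φ(538) = φ(2)·φ(269) = 1·268 = 268 = 2^2 · 67.
In a cyclic group of order 268, there are φ(d) elements of order d for each divisor d of 268, and zero for non-divisors.
268 = 2^2 · 67 divides 268, and φ(268) = 132.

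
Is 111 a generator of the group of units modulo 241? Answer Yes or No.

No

φ(241) = 241 − 1 = 240 = 2^4 · 3 · 5.
An element g generates (Z/241Z)^× iff g^(240/q) ≢ 1 (mod 241) for each prime q ∈ {2, 3, 5}.
111^120 ≡ 240 (mod 241)  [q = 2: ≢ 1 ✓]
111^80 ≡ 1 (mod 241)  [q = 3: ≡ 1 ✗]
111^48 ≡ 1 (mod 241)  [q = 5: ≡ 1 ✗]
111^80 ≡ 1 shows ord(111) | 80, strictly less than φ(241); not a primitive root.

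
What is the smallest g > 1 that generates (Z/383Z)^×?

5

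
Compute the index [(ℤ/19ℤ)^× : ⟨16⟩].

2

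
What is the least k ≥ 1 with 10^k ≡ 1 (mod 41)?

5

The order of 10 must divide φ(41) = 41 − 1 = 40 = 2^3 · 5.
Divisors of 40: 1, 2, 4, 5, 8, 10, 20, 40.
Compute 10^d (mod 41) for the divisors d until we hit 1:
10^1 ≡ 10 (mod 41)
10^2 ≡ 18 (mod 41)
10^4 ≡ 37 (mod 41)
10^5 ≡ 1 (mod 41) ✓
Hence ord(10) = 5.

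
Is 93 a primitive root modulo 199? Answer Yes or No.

φ(199) = 199 − 1 = 198 = 2 · 3^2 · 11.
An element g generates (Z/199Z)^× iff g^(198/q) ≢ 1 (mod 199) for each prime q ∈ {2, 3, 11}.
93^99 ≡ 198 (mod 199)  [q = 2: ≢ 1 ✓]
93^66 ≡ 1 (mod 199)  [q = 3: ≡ 1 ✗]
93^18 ≡ 1 (mod 199)  [q = 11: ≡ 1 ✗]
93^66 ≡ 1 shows ord(93) | 66, strictly less than φ(199); not a primitive root.

No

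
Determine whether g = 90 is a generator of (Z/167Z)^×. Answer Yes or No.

φ(167) = 167 − 1 = 166 = 2 · 83.
Test 90^(166/q) mod 167 for each prime factor q of 166:
90^83 ≡ 166 (mod 167)  [q = 2: ≢ 1 ✓]
90^2 ≡ 84 (mod 167)  [q = 83: ≢ 1 ✓]
None equal 1, so ord_167(90) = 166: 90 is a primitive root.

Yes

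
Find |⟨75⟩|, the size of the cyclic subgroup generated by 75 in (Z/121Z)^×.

55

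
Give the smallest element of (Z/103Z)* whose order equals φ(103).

5

φ(103) = 103 − 1 = 102 = 2 · 3 · 17.
g is a primitive root iff g^(102/q) ≢ 1 (mod 103) for each prime q ∈ {2, 3, 17}.
g = 2: 2^51 ≡ 1 — hits 1, so not a primitive root.
g = 3: 3^51 ≡ 102; 3^34 ≡ 1 — hits 1, so not a primitive root.
g = 4: 4^51 ≡ 1 — hits 1, so not a primitive root.
g = 5: 5^51 ≡ 102; 5^34 ≡ 56; 5^6 ≡ 72 — none is 1, so 5 is a primitive root.
Hence the least primitive root of 103 is 5.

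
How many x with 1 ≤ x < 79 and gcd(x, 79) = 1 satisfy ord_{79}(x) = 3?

φ(79) = 79 − 1 = 78 = 2 · 3 · 13.
Since (Z/79Z)^× is cyclic of order 78, the number of elements of order d is φ(d) when d | 78 and 0 otherwise.
3 | 78, and φ(3) = 3 − 1 = 2.

2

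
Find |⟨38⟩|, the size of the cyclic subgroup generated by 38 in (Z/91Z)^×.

ord(38) | φ(91) = φ(7·13) = (7−1)·(13−1) = 6·12 = 72 = 2^3 · 3^2.
Divisors of 72: 1, 2, 3, 4, 6, 8, 9, 12, 18, 24, 36, 72.
Evaluate successive powers at the divisors of 72:
38^1 ≡ 38 (mod 91)
38^2 ≡ 79 (mod 91)
38^3 ≡ 90 (mod 91)
38^4 ≡ 53 (mod 91)
38^6 ≡ 1 (mod 91) ✓
Hence ord(38) = 6.

6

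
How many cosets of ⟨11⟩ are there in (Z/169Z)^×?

ord(11) | φ(169) = φ(13^2) = 13·(13−1) = 156 = 2^2 · 3 · 13.
Divisors of 156: 1, 2, 3, 4, 6, 12, 13, 26, 39, 52, 78, 156.
Test each divisor d:
11^1 ≡ 11
11^2 ≡ 121
11^3 ≡ 148
11^4 ≡ 107
11^6 ≡ 103
11^12 ≡ 131
11^13 ≡ 89
11^26 ≡ 147
11^39 ≡ 70
11^52 ≡ 146
11^78 ≡ 168
11^156 ≡ 1
So ord_169(11) = 156, hence |⟨11⟩| = 156.
The index is φ(169) / ord(11) = 156 / 156 = 1.

1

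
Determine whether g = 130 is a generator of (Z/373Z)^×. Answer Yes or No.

No

φ(373) = 373 − 1 = 372 = 2^2 · 3 · 31.
130 is a primitive root mod 373 iff 130^(φ(373)/q) ≢ 1 for every prime q | φ(373), i.e. q ∈ {2, 3, 31}.
130^186 ≡ 1 (mod 373)  [q = 2: ≡ 1 ✗]
130^124 ≡ 88 (mod 373)  [q = 3: ≢ 1 ✓]
130^12 ≡ 217 (mod 373)  [q = 31: ≢ 1 ✓]
Since 130^186 ≡ 1, the order of 130 divides 186 < 372, so 130 is not a primitive root.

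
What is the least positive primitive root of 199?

3

φ(199) = 199 − 1 = 198 = 2 · 3^2 · 11.
Test candidates g = 2, 3, … against the prime factors q ∈ {2, 3, 11} of φ(199): g is a generator iff g^(198/q) ≢ 1 for every such q.
g = 2: 2^99 ≡ 1 — hits 1, so not a primitive root.
g = 3: 3^99 ≡ 198; 3^66 ≡ 106; 3^18 ≡ 125 — none is 1, so 3 is a primitive root.
So 3 is the smallest generator of (Z/199Z)^×.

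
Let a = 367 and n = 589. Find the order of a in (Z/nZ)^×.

18

The order of 367 must divide φ(589) = φ(19·31) = (19−1)·(31−1) = 18·30 = 540 = 2^2 · 3^3 · 5.
Divisors of 540: 1, 2, 3, 4, 5, 6, 9, 10, 12, 15, 18, 20, 27, 30, 36, 45, 54, 60, 90, 108, 135, 180, 270, 540.
Test each divisor d:
367^1 ≡ 367 (mod 589)
367^2 ≡ 397 (mod 589)
367^3 ≡ 216 (mod 589)
367^4 ≡ 346 (mod 589)
367^5 ≡ 347 (mod 589)
367^6 ≡ 125 (mod 589)
367^9 ≡ 495 (mod 589)
367^10 ≡ 253 (mod 589)
367^12 ≡ 311 (mod 589)
367^15 ≡ 30 (mod 589)
367^18 ≡ 1 (mod 589) ✓
Hence ord(367) = 18.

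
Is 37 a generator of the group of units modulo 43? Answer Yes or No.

No

φ(43) = 43 − 1 = 42 = 2 · 3 · 7.
Test 37^(42/q) mod 43 for each prime factor q of 42:
37^21 ≡ 42 (mod 43)  [q = 2: ≢ 1 ✓]
37^14 ≡ 36 (mod 43)  [q = 3: ≢ 1 ✓]
37^6 ≡ 1 (mod 43)  [q = 7: ≡ 1 ✗]
37^6 ≡ 1 shows ord(37) | 6, strictly less than φ(43); not a primitive root.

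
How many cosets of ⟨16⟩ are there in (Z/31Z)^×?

Since 16 ∈ (Z/31Z)^×, its order divides φ(31) = 31 − 1 = 30 = 2 · 3 · 5.
Divisors of 30: 1, 2, 3, 5, 6, 10, 15, 30.
Test each divisor d:
16^1 ≡ 16 (mod 31)
16^2 ≡ 8 (mod 31)
16^3 ≡ 4 (mod 31)
16^5 ≡ 1 (mod 31) ✓
So ord_31(16) = 5, hence |⟨16⟩| = 5.
[(Z/31Z)^× : ⟨16⟩] = 30/5 = 6.

6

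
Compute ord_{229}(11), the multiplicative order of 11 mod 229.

38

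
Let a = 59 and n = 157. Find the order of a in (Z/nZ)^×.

ord(59) | φ(157) = 157 − 1 = 156 = 2^2 · 3 · 13.
Divisors of 156: 1, 2, 3, 4, 6, 12, 13, 26, 39, 52, 78, 156.
Evaluate successive powers at the divisors of 156:
59^1 ≡ 59 (mod 157)
59^2 ≡ 27 (mod 157)
59^3 ≡ 23 (mod 157)
59^4 ≡ 101 (mod 157)
59^6 ≡ 58 (mod 157)
59^12 ≡ 67 (mod 157)
59^13 ≡ 28 (mod 157)
59^26 ≡ 156 (mod 157)
59^39 ≡ 129 (mod 157)
59^52 ≡ 1 (mod 157) ✓
So ord_157(59) = 52.

52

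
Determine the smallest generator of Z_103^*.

φ(103) = 103 − 1 = 102 = 2 · 3 · 17.
g is a primitive root iff g^(102/q) ≢ 1 (mod 103) for each prime q ∈ {2, 3, 17}.
g = 2: 2^51 ≡ 1 — hits 1, so not a primitive root.
g = 3: 3^51 ≡ 102; 3^34 ≡ 1 — hits 1, so not a primitive root.
g = 4: 4^51 ≡ 1 — hits 1, so not a primitive root.
g = 5: 5^51 ≡ 102; 5^34 ≡ 56; 5^6 ≡ 72 — none is 1, so 5 is a primitive root.
So 5 is the smallest generator of (Z/103Z)^×.

5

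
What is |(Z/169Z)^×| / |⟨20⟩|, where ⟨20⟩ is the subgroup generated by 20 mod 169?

The order of 20 must divide φ(169) = φ(13^2) = 13·(13−1) = 156 = 2^2 · 3 · 13.
Divisors of 156: 1, 2, 3, 4, 6, 12, 13, 26, 39, 52, 78, 156.
Compute 20^d (mod 169) for the divisors d until we hit 1:
20^1 ≡ 20
20^2 ≡ 62
20^3 ≡ 57
20^4 ≡ 126
20^6 ≡ 38
20^12 ≡ 92
20^13 ≡ 150
20^26 ≡ 23
20^39 ≡ 70
20^52 ≡ 22
20^78 ≡ 168
20^156 ≡ 1
Thus |⟨20⟩| = ord(20) = 156.
[(Z/169Z)^× : ⟨20⟩] = 156/156 = 1.

1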